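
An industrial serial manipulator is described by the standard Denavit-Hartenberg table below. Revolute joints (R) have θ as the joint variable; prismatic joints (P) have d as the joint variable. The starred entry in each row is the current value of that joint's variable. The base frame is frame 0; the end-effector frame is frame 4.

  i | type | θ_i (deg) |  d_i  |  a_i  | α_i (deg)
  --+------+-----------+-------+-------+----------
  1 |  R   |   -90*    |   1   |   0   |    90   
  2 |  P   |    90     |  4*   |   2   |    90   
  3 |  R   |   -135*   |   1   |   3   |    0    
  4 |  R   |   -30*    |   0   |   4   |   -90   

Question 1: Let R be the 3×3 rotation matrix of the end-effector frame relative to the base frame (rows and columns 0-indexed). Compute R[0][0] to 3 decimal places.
End-effector x-axis (col 0 of R) = (0.2588,0.0000,-0.9659)
R[0][0] = 0.2588

0.259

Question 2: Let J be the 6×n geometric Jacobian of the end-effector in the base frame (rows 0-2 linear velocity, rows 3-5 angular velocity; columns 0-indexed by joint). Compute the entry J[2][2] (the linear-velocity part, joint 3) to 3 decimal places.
3.157

axis z_2 = (-0.0000,-1.0000,-0.0000); lever o_n−o_2 = (3.1566,-1.0000,-5.9850)
cross product → J_v[:, 2] = (5.9850,-0.0000,3.1566)
J_ω[:, 2] = z_2
entry J[2][2] = 3.1566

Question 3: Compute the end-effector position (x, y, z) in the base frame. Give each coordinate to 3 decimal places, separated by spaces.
-0.843 -1.000 -2.985

after link 1: o_1 = (0.0000, 0.0000, 1.0000)
after link 2: o_2 = (-4.0000, -0.0000, 3.0000)
after link 3: o_3 = (-1.8787, -1.0000, 0.8787)
after link 4: o_4 = (-0.8434, -1.0000, -2.9850)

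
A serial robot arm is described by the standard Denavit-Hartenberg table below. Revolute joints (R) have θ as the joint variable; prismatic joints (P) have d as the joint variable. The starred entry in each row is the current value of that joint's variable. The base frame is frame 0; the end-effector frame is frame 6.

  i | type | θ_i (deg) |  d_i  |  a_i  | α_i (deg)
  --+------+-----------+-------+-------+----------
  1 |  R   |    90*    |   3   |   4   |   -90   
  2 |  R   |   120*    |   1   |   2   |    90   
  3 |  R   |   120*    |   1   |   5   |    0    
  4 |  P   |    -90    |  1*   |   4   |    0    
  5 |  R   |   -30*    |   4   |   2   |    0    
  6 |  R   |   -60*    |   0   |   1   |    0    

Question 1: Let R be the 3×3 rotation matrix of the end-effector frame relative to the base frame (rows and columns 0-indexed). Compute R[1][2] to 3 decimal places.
End-effector z-axis (col 2 of R) = (-0.0000,0.8660,-0.5000)
R[1][2] = 0.8660

0.866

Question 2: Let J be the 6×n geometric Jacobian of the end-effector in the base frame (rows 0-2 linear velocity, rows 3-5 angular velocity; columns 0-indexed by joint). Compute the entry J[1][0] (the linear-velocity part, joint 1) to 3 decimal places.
-6.464

axis z_0 = ẑ; lever o_n−o_0 = (-6.4641,6.4641,-4.7321)
cross product → J_v[:, 0] = (-6.4641,-6.4641,0.0000)
J_ω[:, 0] = z_0
entry J[1][0] = -6.4641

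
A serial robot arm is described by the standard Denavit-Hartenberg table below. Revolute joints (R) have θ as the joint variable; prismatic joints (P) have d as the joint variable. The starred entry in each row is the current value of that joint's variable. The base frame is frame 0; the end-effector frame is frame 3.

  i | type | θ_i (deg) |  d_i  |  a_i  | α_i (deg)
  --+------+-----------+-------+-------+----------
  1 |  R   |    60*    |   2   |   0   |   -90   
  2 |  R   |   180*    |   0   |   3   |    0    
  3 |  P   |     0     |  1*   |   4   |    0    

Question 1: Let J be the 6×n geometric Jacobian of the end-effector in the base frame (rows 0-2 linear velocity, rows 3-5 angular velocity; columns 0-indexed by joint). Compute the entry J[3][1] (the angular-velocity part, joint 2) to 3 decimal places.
-0.866

axis z_1 = (-0.8660,0.5000,0.0000); lever o_n−o_1 = (-4.3660,-5.5622,-0.0000)
cross product → J_v[:, 1] = (-0.0000,-0.0000,7.0000)
J_ω[:, 1] = z_1
entry J[3][1] = -0.8660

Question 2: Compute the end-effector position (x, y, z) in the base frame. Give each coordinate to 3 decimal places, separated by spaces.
-4.366 -5.562 2.000

after link 1: o_1 = (0.0000, 0.0000, 2.0000)
after link 2: o_2 = (-1.5000, -2.5981, 2.0000)
after link 3: o_3 = (-4.3660, -5.5622, 2.0000)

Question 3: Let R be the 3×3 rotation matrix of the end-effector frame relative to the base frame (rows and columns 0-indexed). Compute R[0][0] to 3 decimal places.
End-effector x-axis (col 0 of R) = (-0.5000,-0.8660,-0.0000)
R[0][0] = -0.5000

-0.500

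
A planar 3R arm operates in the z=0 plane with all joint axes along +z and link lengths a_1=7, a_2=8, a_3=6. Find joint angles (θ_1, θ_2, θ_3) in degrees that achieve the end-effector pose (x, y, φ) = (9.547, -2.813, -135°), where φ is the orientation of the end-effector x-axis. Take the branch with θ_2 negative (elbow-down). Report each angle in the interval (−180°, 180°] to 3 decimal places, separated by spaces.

30.000 -44.998 -120.001

wrist centre = target − a_3·(cos φ, sin φ) = (13.7896, 1.4296)
cos θ_2 = (192.1981−7²−8²)/(2·7·8) = 0.7071; θ_2 = -44.9985° (elbow-down)
β = atan2(1.4296,13.7896) = 5.9190°; ψ = atan2(-5.6567,12.6570) = -24.0810°
θ_1 = β − ψ = 29.9999°
θ_3 = φ − θ_1 − θ_2 = -120.0015° (wrapped to (-180°,180°])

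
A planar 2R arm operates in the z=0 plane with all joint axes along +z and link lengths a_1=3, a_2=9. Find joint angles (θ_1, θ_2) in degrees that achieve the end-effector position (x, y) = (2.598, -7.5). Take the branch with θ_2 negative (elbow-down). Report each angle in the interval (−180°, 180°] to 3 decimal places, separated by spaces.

30.000 -120.000

cos θ_2 = (62.9996−3²−9²)/(2·3·9) = -0.5000; θ_2 = -120.0005° (elbow-down)
β = atan2(-7.5000,2.5980) = -70.8939°; ψ = atan2(-7.7942,-1.5001) = -100.8939°
θ_1 = β − ψ = 30.0000°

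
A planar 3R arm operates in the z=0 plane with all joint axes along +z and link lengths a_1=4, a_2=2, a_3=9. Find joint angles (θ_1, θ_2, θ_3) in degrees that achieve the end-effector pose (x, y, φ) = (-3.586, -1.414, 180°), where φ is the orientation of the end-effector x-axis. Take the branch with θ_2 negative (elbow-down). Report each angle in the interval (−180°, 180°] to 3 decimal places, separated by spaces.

0.006 -45.015 -134.991

wrist centre = target − a_3·(cos φ, sin φ) = (5.4140, -1.4140)
cos θ_2 = (31.3108−4²−2²)/(2·4·2) = 0.7069; θ_2 = -45.0148° (elbow-down)
β = atan2(-1.4140,5.4140) = -14.6372°; ψ = atan2(-1.4146,5.4138) = -14.6434°
θ_1 = β − ψ = 0.0061°
θ_3 = φ − θ_1 − θ_2 = -134.9913° (wrapped to (-180°,180°])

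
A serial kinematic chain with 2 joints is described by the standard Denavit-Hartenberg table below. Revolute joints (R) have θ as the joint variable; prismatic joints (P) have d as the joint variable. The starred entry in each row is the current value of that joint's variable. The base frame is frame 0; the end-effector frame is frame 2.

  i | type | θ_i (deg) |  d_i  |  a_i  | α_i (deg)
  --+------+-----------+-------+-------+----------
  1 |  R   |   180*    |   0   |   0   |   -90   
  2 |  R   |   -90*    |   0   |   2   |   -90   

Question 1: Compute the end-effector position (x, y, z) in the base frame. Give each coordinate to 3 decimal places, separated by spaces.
-0.000 0.000 2.000

after link 1: o_1 = (0.0000, 0.0000, 0.0000)
after link 2: o_2 = (-0.0000, 0.0000, 2.0000)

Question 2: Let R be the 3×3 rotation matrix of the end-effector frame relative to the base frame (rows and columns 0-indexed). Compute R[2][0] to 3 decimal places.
End-effector x-axis (col 0 of R) = (-0.0000,0.0000,1.0000)
R[2][0] = 1.0000

1.000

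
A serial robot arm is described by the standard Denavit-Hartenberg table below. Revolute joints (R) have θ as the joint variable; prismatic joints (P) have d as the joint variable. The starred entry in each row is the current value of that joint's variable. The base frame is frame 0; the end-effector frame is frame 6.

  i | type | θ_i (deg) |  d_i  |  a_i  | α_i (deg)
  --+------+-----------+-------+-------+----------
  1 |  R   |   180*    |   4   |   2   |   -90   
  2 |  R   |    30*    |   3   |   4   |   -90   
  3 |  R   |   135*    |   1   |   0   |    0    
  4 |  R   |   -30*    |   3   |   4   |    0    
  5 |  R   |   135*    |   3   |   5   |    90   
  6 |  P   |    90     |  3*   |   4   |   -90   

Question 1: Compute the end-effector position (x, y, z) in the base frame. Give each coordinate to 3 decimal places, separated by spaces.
after link 1: o_1 = (-2.0000, 0.0000, 4.0000)
after link 2: o_2 = (-5.4641, -3.0000, 2.0000)
after link 3: o_3 = (-4.9641, -3.0000, 1.1340)
after link 4: o_4 = (-2.5675, 0.8637, -0.9465)
after link 5: o_5 = (1.0975, -3.4664, -2.2945)
after link 6: o_6 = (5.3475, -1.9664, -4.4596)

5.348 -1.966 -4.460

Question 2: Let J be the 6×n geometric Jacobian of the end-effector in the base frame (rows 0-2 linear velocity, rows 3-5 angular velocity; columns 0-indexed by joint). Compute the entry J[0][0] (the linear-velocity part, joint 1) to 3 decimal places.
axis z_0 = ẑ; lever o_n−o_0 = (5.3475,-1.9664,-4.4596)
cross product → J_v[:, 0] = (1.9664,5.3475,-0.0000)
J_ω[:, 0] = z_0
entry J[0][0] = 1.9664

1.966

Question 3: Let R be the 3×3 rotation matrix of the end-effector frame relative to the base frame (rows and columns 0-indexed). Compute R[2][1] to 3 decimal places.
End-effector y-axis (col 1 of R) = (-0.7500,-0.5000,-0.4330)
R[2][1] = -0.4330

-0.433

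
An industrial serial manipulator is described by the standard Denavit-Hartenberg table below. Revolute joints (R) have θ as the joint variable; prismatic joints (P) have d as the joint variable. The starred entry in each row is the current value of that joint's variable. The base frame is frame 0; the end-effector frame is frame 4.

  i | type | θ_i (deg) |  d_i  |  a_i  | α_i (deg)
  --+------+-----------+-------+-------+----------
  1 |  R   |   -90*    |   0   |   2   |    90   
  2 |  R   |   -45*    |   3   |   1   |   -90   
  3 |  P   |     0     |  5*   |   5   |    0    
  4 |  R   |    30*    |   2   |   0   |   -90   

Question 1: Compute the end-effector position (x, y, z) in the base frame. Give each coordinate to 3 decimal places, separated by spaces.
after link 1: o_1 = (0.0000, -2.0000, 0.0000)
after link 2: o_2 = (-3.0000, -2.7071, -0.7071)
after link 3: o_3 = (-3.0000, -9.7782, -0.7071)
after link 4: o_4 = (-3.0000, -11.1924, 0.7071)

-3.000 -11.192 0.707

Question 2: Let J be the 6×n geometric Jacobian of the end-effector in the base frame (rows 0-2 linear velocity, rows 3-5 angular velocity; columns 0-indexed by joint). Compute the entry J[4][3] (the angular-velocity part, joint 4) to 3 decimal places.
axis z_3 = (0.0000,-0.7071,0.7071); lever o_n−o_3 = (0.0000,-1.4142,1.4142)
cross product → J_v[:, 3] = (-0.0000,-0.0000,-0.0000)
J_ω[:, 3] = z_3
entry J[4][3] = -0.7071

-0.707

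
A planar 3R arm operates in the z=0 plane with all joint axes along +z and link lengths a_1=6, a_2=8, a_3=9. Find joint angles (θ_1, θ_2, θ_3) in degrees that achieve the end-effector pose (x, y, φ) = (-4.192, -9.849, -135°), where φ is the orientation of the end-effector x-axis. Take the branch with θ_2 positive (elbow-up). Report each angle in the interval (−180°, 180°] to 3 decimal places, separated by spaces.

wrist centre = target − a_3·(cos φ, sin φ) = (2.1720, -3.4850)
cos θ_2 = (16.8629−6²−8²)/(2·6·8) = -0.8660; θ_2 = 149.9984° (elbow-up)
β = atan2(-3.4850,2.1720) = -58.0678°; ψ = atan2(4.0002,-0.9281) = 103.0622°
θ_1 = β − ψ = -161.1300°
θ_3 = φ − θ_1 − θ_2 = -123.8684° (wrapped to (-180°,180°])

-161.130 149.998 -123.868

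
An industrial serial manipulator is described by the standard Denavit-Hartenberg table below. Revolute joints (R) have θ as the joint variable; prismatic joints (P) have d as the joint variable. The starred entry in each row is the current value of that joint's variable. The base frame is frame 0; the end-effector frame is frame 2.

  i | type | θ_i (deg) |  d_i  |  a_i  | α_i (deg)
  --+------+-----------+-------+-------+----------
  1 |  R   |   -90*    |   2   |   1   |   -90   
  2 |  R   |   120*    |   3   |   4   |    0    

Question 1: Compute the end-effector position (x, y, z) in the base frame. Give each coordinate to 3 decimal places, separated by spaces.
after link 1: o_1 = (0.0000, -1.0000, 2.0000)
after link 2: o_2 = (3.0000, 1.0000, -1.4641)

3.000 1.000 -1.464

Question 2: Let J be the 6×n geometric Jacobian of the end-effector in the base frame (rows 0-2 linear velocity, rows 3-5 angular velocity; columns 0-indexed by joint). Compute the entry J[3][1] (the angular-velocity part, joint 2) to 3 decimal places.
1.000

axis z_1 = (1.0000,0.0000,0.0000); lever o_n−o_1 = (3.0000,2.0000,-3.4641)
cross product → J_v[:, 1] = (-0.0000,3.4641,2.0000)
J_ω[:, 1] = z_1
entry J[3][1] = 1.0000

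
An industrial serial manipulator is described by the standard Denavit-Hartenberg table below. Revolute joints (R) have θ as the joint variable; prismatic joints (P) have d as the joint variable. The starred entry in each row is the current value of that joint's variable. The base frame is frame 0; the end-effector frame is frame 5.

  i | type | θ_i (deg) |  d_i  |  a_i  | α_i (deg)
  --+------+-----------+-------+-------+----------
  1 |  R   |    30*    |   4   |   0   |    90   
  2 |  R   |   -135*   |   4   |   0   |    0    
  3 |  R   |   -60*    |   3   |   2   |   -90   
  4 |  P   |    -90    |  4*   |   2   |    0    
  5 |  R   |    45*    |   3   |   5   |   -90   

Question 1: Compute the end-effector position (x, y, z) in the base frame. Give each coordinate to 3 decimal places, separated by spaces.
after link 1: o_1 = (0.0000, 0.0000, 4.0000)
after link 2: o_2 = (2.0000, -3.4641, 4.0000)
after link 3: o_3 = (1.8270, -7.0281, 4.5176)
after link 4: o_4 = (1.9304, -9.2778, 0.6539)
after link 5: o_5 = (0.0682, -14.4354, -1.3288)

0.068 -14.435 -1.329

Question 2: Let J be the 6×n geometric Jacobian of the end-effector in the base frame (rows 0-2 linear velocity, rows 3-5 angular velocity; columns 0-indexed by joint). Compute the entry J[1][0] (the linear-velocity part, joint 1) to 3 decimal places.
axis z_0 = ẑ; lever o_n−o_0 = (0.0682,-14.4354,-1.3288)
cross product → J_v[:, 0] = (14.4354,0.0682,-0.0000)
J_ω[:, 0] = z_0
entry J[1][0] = 0.0682

0.068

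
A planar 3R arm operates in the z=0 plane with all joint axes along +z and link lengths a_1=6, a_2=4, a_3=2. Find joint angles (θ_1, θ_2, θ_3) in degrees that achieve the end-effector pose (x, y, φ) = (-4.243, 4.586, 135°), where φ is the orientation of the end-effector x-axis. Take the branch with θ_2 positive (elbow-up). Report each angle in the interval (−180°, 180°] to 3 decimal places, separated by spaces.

90.001 134.994 -89.996

wrist centre = target − a_3·(cos φ, sin φ) = (-2.8288, 3.1718)
cos θ_2 = (18.0623−6²−4²)/(2·6·4) = -0.7070; θ_2 = 134.9943° (elbow-up)
β = atan2(3.1718,-2.8288) = 131.7285°; ψ = atan2(2.8287,3.1719) = 41.7271°
θ_1 = β − ψ = 90.0014°
θ_3 = φ − θ_1 − θ_2 = -89.9957° (wrapped to (-180°,180°])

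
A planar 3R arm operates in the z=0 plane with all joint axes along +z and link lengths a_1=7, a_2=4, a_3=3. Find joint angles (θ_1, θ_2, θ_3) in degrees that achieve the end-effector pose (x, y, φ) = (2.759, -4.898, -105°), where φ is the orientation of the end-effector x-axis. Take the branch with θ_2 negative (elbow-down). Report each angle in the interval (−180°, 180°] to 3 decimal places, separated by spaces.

-0.008 -150.005 45.013

wrist centre = target − a_3·(cos φ, sin φ) = (3.5355, -2.0002)
cos θ_2 = (16.5003−7²−4²)/(2·7·4) = -0.8661; θ_2 = -150.0046° (elbow-down)
β = atan2(-2.0002,3.5355) = -29.4995°; ψ = atan2(-1.9997,3.5357) = -29.4914°
θ_1 = β − ψ = -0.0081°
θ_3 = φ − θ_1 − θ_2 = 45.0126° (wrapped to (-180°,180°])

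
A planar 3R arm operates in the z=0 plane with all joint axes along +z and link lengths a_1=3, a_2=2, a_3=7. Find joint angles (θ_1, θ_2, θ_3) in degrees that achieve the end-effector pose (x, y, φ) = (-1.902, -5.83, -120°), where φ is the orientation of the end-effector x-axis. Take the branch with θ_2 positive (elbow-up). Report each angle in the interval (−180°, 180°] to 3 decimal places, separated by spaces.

wrist centre = target − a_3·(cos φ, sin φ) = (1.5980, 0.2322)
cos θ_2 = (2.6075−3²−2²)/(2·3·2) = -0.8660; θ_2 = 150.0018° (elbow-up)
β = atan2(0.2322,1.5980) = 8.2668°; ψ = atan2(0.9999,1.2679) = 38.2612°
θ_1 = β − ψ = -29.9943°
θ_3 = φ − θ_1 − θ_2 = 119.9926° (wrapped to (-180°,180°])

-29.994 150.002 119.993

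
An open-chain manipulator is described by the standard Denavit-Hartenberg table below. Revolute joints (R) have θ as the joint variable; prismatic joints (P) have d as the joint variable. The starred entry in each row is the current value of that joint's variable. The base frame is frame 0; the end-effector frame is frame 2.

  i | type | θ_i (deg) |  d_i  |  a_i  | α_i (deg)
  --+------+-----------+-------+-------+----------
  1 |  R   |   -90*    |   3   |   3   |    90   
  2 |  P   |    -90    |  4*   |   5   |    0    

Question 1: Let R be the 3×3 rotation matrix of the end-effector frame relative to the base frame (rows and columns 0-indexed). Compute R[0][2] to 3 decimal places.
-1.000

End-effector z-axis (col 2 of R) = (-1.0000,-0.0000,0.0000)
R[0][2] = -1.0000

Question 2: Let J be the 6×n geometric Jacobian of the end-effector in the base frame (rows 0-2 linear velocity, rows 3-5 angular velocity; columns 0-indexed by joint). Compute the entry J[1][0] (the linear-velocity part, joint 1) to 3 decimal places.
-4.000

axis z_0 = ẑ; lever o_n−o_0 = (-4.0000,-3.0000,-2.0000)
cross product → J_v[:, 0] = (3.0000,-4.0000,0.0000)
J_ω[:, 0] = z_0
entry J[1][0] = -4.0000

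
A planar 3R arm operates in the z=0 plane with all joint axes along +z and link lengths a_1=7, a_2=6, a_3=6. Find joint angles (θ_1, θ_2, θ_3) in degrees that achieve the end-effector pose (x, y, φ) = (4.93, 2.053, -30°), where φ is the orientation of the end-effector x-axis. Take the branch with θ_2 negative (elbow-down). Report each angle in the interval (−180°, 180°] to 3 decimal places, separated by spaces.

wrist centre = target − a_3·(cos φ, sin φ) = (-0.2662, 5.0530)
cos θ_2 = (25.6036−7²−6²)/(2·7·6) = -0.7071; θ_2 = -134.9994° (elbow-down)
β = atan2(5.0530,-0.2662) = 93.0151°; ψ = atan2(-4.2427,2.7574) = -56.9794°
θ_1 = β − ψ = 149.9945°
θ_3 = φ − θ_1 − θ_2 = -44.9951° (wrapped to (-180°,180°])

149.994 -134.999 -44.995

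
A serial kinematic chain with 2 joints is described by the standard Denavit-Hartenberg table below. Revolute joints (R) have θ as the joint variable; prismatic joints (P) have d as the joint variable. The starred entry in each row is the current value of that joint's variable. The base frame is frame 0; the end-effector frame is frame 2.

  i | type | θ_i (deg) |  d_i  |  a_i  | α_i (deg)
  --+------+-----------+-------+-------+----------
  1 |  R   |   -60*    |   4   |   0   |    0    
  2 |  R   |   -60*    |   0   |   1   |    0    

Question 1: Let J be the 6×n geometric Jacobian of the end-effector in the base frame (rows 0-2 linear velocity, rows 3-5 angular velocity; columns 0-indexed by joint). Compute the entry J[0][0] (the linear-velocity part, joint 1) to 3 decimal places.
axis z_0 = ẑ; lever o_n−o_0 = (-0.5000,-0.8660,4.0000)
cross product → J_v[:, 0] = (0.8660,-0.5000,0.0000)
J_ω[:, 0] = z_0
entry J[0][0] = 0.8660

0.866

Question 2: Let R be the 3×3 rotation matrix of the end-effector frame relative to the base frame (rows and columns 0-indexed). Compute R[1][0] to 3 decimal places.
-0.866

End-effector x-axis (col 0 of R) = (-0.5000,-0.8660,0.0000)
R[1][0] = -0.8660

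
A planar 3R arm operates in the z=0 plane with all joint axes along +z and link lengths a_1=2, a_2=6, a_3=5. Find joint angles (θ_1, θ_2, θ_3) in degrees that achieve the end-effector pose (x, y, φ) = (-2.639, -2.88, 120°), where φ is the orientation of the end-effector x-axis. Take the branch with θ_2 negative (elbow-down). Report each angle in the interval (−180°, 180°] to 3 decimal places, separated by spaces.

wrist centre = target − a_3·(cos φ, sin φ) = (-0.1390, -7.2101)
cos θ_2 = (52.0053−2²−6²)/(2·2·6) = 0.5002; θ_2 = -59.9855° (elbow-down)
β = atan2(-7.2101,-0.1390) = -91.1044°; ψ = atan2(-5.1954,5.0013) = -46.0904°
θ_1 = β − ψ = -45.0140°
θ_3 = φ − θ_1 − θ_2 = -135.0005° (wrapped to (-180°,180°])

-45.014 -59.986 -135.000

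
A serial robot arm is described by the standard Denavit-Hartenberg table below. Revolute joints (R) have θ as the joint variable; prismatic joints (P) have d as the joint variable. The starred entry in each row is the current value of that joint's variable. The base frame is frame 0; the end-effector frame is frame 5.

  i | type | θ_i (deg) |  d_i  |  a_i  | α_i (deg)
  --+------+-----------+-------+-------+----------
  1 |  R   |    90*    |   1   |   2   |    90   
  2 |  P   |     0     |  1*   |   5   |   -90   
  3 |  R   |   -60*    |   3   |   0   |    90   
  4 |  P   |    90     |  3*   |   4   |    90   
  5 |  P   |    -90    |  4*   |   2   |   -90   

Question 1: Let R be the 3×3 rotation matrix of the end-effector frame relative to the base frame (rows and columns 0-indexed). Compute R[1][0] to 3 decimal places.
End-effector x-axis (col 0 of R) = (-0.5000,0.8660,0.0000)
R[1][0] = 0.8660

0.866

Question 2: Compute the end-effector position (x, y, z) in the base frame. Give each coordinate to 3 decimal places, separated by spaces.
after link 1: o_1 = (0.0000, 2.0000, 1.0000)
after link 2: o_2 = (1.0000, 7.0000, 1.0000)
after link 3: o_3 = (1.0000, 7.0000, 4.0000)
after link 4: o_4 = (2.5000, 4.4019, 8.0000)
after link 5: o_5 = (4.9641, 8.1340, 8.0000)

4.964 8.134 8.000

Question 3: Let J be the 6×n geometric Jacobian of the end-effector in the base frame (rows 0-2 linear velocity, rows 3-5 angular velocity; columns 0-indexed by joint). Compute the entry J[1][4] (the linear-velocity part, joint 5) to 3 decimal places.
prismatic axis z_4 = (0.8660,0.5000,-0.0000)
J_v[:, 4] = z_4; J_ω[:, 4] = (0,0,0)
entry J[1][4] = 0.5000

0.500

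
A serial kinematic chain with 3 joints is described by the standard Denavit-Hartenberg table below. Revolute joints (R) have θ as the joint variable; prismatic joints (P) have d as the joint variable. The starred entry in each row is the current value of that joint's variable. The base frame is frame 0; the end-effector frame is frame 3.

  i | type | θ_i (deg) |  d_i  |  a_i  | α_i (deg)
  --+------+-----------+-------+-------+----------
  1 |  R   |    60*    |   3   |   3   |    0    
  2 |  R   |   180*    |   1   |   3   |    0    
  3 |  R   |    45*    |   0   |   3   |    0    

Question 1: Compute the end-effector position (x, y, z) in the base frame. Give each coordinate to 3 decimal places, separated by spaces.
after link 1: o_1 = (1.5000, 2.5981, 3.0000)
after link 2: o_2 = (-0.0000, 0.0000, 4.0000)
after link 3: o_3 = (0.7765, -2.8978, 4.0000)

0.776 -2.898 4.000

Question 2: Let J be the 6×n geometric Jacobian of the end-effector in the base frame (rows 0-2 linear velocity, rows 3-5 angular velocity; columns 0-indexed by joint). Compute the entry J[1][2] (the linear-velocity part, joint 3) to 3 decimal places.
0.776

axis z_2 = (0.0000,0.0000,1.0000); lever o_n−o_2 = (0.7765,-2.8978,0.0000)
cross product → J_v[:, 2] = (2.8978,0.7765,-0.0000)
J_ω[:, 2] = z_2
entry J[1][2] = 0.7765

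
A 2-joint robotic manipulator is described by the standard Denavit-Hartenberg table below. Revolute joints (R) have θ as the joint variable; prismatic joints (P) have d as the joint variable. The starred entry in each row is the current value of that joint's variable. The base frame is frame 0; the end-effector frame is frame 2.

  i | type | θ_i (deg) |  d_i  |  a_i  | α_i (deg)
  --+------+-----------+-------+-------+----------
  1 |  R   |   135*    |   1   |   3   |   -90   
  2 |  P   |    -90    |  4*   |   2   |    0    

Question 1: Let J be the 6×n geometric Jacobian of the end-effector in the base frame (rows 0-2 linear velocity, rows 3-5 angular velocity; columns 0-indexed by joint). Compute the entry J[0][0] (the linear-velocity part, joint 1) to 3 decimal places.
axis z_0 = ẑ; lever o_n−o_0 = (-4.9497,-0.7071,3.0000)
cross product → J_v[:, 0] = (0.7071,-4.9497,0.0000)
J_ω[:, 0] = z_0
entry J[0][0] = 0.7071

0.707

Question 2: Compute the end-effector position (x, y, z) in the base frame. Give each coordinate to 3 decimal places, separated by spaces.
after link 1: o_1 = (-2.1213, 2.1213, 1.0000)
after link 2: o_2 = (-4.9497, -0.7071, 3.0000)

-4.950 -0.707 3.000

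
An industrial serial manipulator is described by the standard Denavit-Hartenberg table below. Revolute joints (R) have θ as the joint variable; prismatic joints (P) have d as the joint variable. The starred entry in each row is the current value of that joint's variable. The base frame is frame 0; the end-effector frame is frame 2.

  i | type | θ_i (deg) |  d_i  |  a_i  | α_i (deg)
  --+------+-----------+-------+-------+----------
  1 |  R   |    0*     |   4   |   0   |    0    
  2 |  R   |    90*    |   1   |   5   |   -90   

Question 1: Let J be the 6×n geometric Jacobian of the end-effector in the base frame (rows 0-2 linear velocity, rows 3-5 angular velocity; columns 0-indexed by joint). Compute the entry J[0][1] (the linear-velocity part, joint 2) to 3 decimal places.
-5.000

axis z_1 = (0.0000,0.0000,1.0000); lever o_n−o_1 = (0.0000,5.0000,1.0000)
cross product → J_v[:, 1] = (-5.0000,0.0000,0.0000)
J_ω[:, 1] = z_1
entry J[0][1] = -5.0000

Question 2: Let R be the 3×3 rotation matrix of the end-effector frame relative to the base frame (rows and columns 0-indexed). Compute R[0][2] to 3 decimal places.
-1.000

End-effector z-axis (col 2 of R) = (-1.0000,0.0000,0.0000)
R[0][2] = -1.0000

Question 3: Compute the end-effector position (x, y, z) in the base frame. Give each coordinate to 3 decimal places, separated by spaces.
0.000 5.000 5.000

after link 1: o_1 = (0.0000, 0.0000, 4.0000)
after link 2: o_2 = (0.0000, 5.0000, 5.0000)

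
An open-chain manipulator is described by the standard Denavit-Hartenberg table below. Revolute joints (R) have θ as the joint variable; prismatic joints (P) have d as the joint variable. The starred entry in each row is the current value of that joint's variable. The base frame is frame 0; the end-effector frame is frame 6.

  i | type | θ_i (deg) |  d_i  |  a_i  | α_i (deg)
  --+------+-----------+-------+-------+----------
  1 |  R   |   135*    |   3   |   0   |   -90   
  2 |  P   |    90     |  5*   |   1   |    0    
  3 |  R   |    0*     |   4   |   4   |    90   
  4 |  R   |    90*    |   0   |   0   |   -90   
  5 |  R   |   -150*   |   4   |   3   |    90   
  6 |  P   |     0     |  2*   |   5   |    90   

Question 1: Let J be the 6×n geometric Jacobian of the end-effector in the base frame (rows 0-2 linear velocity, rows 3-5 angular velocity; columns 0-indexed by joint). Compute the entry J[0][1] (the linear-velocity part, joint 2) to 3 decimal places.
-0.707

prismatic axis z_1 = (-0.7071,-0.7071,0.0000)
J_v[:, 1] = z_1; J_ω[:, 1] = (0,0,0)
entry J[0][1] = -0.7071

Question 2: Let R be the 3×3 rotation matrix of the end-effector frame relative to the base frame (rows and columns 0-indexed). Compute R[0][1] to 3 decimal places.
End-effector y-axis (col 1 of R) = (0.9659,-0.2588,0.0000)
R[0][1] = 0.9659

0.966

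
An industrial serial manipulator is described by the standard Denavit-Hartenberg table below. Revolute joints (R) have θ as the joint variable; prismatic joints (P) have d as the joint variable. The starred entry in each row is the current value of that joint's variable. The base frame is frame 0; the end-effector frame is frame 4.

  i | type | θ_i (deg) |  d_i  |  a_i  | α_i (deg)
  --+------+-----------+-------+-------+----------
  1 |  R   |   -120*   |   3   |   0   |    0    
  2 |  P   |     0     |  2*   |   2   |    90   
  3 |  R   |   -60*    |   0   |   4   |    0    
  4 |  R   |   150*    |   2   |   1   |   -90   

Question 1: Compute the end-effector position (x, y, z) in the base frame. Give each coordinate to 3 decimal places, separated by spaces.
-3.732 -2.464 2.536

after link 1: o_1 = (0.0000, 0.0000, 3.0000)
after link 2: o_2 = (-1.0000, -1.7321, 5.0000)
after link 3: o_3 = (-2.0000, -3.4641, 1.5359)
after link 4: o_4 = (-3.7321, -2.4641, 2.5359)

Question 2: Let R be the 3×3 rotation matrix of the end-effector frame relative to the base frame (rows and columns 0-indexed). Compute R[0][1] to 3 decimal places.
0.866

End-effector y-axis (col 1 of R) = (0.8660,-0.5000,-0.0000)
R[0][1] = 0.8660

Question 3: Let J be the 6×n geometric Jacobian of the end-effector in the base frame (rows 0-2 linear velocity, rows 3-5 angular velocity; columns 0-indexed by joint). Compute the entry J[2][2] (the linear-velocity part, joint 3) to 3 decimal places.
2.000

axis z_2 = (-0.8660,0.5000,0.0000); lever o_n−o_2 = (-2.7321,-0.7321,-2.4641)
cross product → J_v[:, 2] = (-1.2321,-2.1340,2.0000)
J_ω[:, 2] = z_2
entry J[2][2] = 2.0000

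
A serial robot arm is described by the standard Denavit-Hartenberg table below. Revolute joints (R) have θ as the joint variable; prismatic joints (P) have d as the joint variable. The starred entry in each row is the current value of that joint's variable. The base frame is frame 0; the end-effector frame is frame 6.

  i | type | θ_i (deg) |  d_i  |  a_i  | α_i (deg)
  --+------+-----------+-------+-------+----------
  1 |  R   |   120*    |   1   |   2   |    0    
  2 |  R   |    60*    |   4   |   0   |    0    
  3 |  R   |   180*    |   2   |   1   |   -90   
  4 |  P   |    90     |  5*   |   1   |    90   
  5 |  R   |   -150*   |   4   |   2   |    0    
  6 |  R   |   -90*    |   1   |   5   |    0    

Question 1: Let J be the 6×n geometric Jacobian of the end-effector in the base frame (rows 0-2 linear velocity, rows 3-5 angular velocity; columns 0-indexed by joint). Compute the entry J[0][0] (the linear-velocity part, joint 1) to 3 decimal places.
axis z_0 = ẑ; lever o_n−o_0 = (5.0000,10.0622,10.2321)
cross product → J_v[:, 0] = (-10.0622,5.0000,0.0000)
J_ω[:, 0] = z_0
entry J[0][0] = -10.0622

-10.062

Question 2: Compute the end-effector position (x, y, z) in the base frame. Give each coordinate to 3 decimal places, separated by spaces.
after link 1: o_1 = (-1.0000, 1.7321, 1.0000)
after link 2: o_2 = (-1.0000, 1.7321, 5.0000)
after link 3: o_3 = (0.0000, 1.7321, 7.0000)
after link 4: o_4 = (0.0000, 6.7321, 6.0000)
after link 5: o_5 = (4.0000, 5.7321, 7.7321)
after link 6: o_6 = (5.0000, 10.0622, 10.2321)

5.000 10.062 10.232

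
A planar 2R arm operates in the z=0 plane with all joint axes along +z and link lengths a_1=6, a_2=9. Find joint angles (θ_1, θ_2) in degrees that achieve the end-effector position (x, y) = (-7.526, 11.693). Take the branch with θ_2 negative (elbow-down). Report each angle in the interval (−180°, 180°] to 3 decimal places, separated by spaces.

150.003 -45.000

cos θ_2 = (193.3669−6²−9²)/(2·6·9) = 0.7071; θ_2 = -45.0005° (elbow-down)
β = atan2(11.6930,-7.5260) = 122.7667°; ψ = atan2(-6.3640,12.3639) = -27.2360°
θ_1 = β − ψ = 150.0027°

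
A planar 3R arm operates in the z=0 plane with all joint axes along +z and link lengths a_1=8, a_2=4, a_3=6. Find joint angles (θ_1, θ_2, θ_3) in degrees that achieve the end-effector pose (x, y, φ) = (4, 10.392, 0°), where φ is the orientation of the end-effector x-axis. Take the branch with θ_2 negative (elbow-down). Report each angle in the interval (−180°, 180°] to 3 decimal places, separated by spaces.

120.002 -60.007 -59.996

wrist centre = target − a_3·(cos φ, sin φ) = (-2.0000, 10.3920)
cos θ_2 = (111.9937−8²−4²)/(2·8·4) = 0.4999; θ_2 = -60.0065° (elbow-down)
β = atan2(10.3920,-2.0000) = 100.8937°; ψ = atan2(-3.4643,9.9996) = -19.1085°
θ_1 = β − ψ = 120.0022°
θ_3 = φ − θ_1 − θ_2 = -59.9956° (wrapped to (-180°,180°])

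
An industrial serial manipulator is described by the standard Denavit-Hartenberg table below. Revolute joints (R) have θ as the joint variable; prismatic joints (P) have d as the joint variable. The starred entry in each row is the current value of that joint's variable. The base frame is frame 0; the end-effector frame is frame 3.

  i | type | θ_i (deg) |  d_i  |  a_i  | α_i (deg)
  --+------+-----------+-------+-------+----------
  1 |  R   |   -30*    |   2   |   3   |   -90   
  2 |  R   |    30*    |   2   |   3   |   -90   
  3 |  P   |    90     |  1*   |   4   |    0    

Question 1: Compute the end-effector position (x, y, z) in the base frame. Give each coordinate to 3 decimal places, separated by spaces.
after link 1: o_1 = (2.5981, -1.5000, 2.0000)
after link 2: o_2 = (5.8481, -1.0670, 0.5000)
after link 3: o_3 = (3.4151, -4.2811, -0.3660)

3.415 -4.281 -0.366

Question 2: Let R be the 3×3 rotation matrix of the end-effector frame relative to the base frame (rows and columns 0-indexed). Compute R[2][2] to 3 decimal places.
End-effector z-axis (col 2 of R) = (-0.4330,0.2500,-0.8660)
R[2][2] = -0.8660

-0.866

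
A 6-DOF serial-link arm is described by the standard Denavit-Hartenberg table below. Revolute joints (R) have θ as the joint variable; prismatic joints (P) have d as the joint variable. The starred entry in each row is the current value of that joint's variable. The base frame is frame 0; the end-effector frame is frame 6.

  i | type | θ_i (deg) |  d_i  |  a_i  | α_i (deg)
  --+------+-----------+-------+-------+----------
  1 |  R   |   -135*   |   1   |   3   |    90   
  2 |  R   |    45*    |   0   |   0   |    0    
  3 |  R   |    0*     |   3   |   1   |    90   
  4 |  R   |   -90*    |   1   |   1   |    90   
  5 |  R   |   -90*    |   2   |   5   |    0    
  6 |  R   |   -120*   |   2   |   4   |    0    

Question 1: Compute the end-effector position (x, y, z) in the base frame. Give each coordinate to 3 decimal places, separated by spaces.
-3.485 4.242 0.293

after link 1: o_1 = (-2.1213, -2.1213, 1.0000)
after link 2: o_2 = (-2.1213, -2.1213, 1.0000)
after link 3: o_3 = (-4.7426, -0.5000, 1.7071)
after link 4: o_4 = (-4.5355, -1.7071, 1.0000)
after link 5: o_5 = (-1.0355, 1.7929, 3.1213)
after link 6: o_6 = (-3.4850, 4.2424, 0.2929)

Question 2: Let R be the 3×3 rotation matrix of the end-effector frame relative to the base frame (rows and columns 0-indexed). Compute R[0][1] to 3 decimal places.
0.079

End-effector y-axis (col 1 of R) = (0.0795,0.7866,0.6124)
R[0][1] = 0.0795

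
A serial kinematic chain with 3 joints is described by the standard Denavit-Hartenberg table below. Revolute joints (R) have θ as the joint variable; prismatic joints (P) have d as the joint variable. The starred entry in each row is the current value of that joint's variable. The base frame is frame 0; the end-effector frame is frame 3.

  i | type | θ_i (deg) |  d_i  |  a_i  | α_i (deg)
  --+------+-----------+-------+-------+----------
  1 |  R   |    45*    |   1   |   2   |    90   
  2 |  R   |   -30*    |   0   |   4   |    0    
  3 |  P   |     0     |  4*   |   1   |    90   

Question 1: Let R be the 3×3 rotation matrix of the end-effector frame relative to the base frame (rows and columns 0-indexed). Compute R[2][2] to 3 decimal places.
-0.866

End-effector z-axis (col 2 of R) = (-0.3536,-0.3536,-0.8660)
R[2][2] = -0.8660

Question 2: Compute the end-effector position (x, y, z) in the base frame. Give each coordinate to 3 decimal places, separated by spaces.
7.305 1.648 -1.500

after link 1: o_1 = (1.4142, 1.4142, 1.0000)
after link 2: o_2 = (3.8637, 3.8637, -1.0000)
after link 3: o_3 = (7.3045, 1.6476, -1.5000)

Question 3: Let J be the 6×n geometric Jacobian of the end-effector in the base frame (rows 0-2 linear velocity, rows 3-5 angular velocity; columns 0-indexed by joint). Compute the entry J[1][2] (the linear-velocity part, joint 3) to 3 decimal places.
prismatic axis z_2 = (0.7071,-0.7071,0.0000)
J_v[:, 2] = z_2; J_ω[:, 2] = (0,0,0)
entry J[1][2] = -0.7071

-0.707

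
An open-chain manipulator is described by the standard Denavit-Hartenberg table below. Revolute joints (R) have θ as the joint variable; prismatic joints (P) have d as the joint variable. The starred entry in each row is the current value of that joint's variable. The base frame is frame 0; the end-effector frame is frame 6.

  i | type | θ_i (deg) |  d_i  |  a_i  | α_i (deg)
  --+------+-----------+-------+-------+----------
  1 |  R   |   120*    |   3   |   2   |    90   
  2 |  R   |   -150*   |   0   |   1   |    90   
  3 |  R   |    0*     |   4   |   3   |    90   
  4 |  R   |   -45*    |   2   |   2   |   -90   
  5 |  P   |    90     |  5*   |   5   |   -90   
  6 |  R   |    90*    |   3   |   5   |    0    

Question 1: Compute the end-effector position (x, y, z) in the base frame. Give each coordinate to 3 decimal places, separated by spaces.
4.201 -1.276 5.430

after link 1: o_1 = (-1.0000, 1.7321, 3.0000)
after link 2: o_2 = (-0.5670, 0.9821, 2.5000)
after link 3: o_3 = (1.7321, -3.0000, 4.4641)
after link 4: o_4 = (0.2588, -4.4483, 2.5322)
after link 5: o_5 = (7.0038, -6.1309, 3.8263)
after link 6: o_6 = (4.2007, -1.2759, 5.4300)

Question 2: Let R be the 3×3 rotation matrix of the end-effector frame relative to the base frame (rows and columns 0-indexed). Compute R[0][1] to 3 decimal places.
End-effector y-axis (col 1 of R) = (-0.8660,-0.5000,0.0000)
R[0][1] = -0.8660

-0.866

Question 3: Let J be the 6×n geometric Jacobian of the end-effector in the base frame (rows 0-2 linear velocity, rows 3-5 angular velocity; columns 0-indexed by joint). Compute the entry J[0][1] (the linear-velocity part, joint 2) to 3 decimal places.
axis z_1 = (0.8660,0.5000,0.0000); lever o_n−o_1 = (5.2007,-3.0079,2.4300)
cross product → J_v[:, 1] = (1.2150,-2.1045,-5.2053)
J_ω[:, 1] = z_1
entry J[0][1] = 1.2150

1.215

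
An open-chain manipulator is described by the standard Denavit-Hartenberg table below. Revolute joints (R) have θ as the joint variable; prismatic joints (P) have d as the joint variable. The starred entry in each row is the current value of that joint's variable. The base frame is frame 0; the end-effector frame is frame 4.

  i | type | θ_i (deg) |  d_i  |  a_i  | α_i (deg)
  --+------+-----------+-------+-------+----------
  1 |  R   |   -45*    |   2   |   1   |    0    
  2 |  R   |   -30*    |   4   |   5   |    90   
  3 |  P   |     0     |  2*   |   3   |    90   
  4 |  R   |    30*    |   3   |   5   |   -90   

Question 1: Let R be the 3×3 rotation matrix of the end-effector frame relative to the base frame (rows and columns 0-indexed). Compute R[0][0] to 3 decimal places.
End-effector x-axis (col 0 of R) = (-0.2588,-0.9659,0.0000)
R[0][0] = -0.2588

-0.259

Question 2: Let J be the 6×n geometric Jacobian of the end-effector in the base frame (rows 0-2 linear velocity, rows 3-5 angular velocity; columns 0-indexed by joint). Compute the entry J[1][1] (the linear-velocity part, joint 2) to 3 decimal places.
-1.155

axis z_1 = (0.0000,0.0000,1.0000); lever o_n−o_1 = (-1.1554,-13.0747,1.0000)
cross product → J_v[:, 1] = (13.0747,-1.1554,0.0000)
J_ω[:, 1] = z_1
entry J[1][1] = -1.1554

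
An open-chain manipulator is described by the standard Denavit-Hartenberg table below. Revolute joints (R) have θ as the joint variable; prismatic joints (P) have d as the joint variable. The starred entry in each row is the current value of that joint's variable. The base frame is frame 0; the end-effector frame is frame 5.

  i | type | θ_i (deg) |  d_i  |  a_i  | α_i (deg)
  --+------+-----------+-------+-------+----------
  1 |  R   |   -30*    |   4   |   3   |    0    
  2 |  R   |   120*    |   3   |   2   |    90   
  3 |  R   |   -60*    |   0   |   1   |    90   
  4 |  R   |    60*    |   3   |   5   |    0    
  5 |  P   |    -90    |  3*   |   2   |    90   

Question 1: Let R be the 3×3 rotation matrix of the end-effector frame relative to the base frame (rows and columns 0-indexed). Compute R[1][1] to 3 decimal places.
End-effector y-axis (col 1 of R) = (0.0000,-0.8660,-0.5000)
R[1][1] = -0.8660

-0.866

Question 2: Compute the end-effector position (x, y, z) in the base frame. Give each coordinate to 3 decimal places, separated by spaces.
5.928 -2.080 -0.531

after link 1: o_1 = (2.5981, -1.5000, 4.0000)
after link 2: o_2 = (2.5981, 0.5000, 7.0000)
after link 3: o_3 = (2.5981, 1.0000, 6.1340)
after link 4: o_4 = (6.9282, -0.3481, 2.4689)
after link 5: o_5 = (5.9282, -2.0801, -0.5311)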